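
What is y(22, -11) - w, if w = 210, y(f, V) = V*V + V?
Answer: -100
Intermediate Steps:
y(f, V) = V + V² (y(f, V) = V² + V = V + V²)
y(22, -11) - w = -11*(1 - 11) - 1*210 = -11*(-10) - 210 = 110 - 210 = -100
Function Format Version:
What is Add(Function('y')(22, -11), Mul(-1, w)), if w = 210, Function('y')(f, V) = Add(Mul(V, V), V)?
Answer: -100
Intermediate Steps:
Function('y')(f, V) = Add(V, Pow(V, 2)) (Function('y')(f, V) = Add(Pow(V, 2), V) = Add(V, Pow(V, 2)))
Add(Function('y')(22, -11), Mul(-1, w)) = Add(Mul(-11, Add(1, -11)), Mul(-1, 210)) = Add(Mul(-11, -10), -210) = Add(110, -210) = -100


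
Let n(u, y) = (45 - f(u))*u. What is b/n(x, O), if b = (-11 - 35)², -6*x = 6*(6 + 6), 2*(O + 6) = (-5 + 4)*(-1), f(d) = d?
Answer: -529/171 ≈ -3.0936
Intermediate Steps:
O = -11/2 (O = -6 + ((-5 + 4)*(-1))/2 = -6 + (-1*(-1))/2 = -6 + (½)*1 = -6 + ½ = -11/2 ≈ -5.5000)
x = -12 (x = -(6 + 6) = -12 ≈ -12.000)
n(u, y) = u*(45 - u) (n(u, y) = (45 - u)*u = u*(45 - u))
b = 2116 (b = (-46)² = 2116)
b/n(x, O) = 2116/((-12*(45 - 1*(-12)))) = 2116/((-12*(45 + 12))) = 2116/((-12*57)) = 2116/(-684) = 2116*(-1/684) = -529/171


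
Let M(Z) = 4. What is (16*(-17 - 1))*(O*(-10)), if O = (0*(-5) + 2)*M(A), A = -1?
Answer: 23040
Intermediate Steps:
O = 8 (O = (0*(-5) + 2)*4 = (0 + 2)*4 = 2*4 = 8)
(16*(-17 - 1))*(O*(-10)) = (16*(-17 - 1))*(8*(-10)) = (16*(-18))*(-80) = -288*(-80) = 23040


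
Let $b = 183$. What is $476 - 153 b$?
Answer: $-27523$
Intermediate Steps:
$476 - 153 b = 476 - 27999 = -27523$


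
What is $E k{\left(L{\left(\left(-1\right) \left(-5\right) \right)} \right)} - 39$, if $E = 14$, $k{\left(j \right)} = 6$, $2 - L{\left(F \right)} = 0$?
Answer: $45$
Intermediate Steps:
$L{\left(F \right)} = 2$ ($L{\left(F \right)} = 2 - 0 = 2 + 0 = 2$)
$E k{\left(L{\left(\left(-1\right) \left(-5\right) \right)} \right)} - 39 = 14 \cdot 6 - 39 = 84 - 39 = 45$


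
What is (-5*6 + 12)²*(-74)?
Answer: -23976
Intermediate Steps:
(-5*6 + 12)²*(-74) = (-30 + 12)²*(-74) = (-18)²*(-74) = 324*(-74) = -23976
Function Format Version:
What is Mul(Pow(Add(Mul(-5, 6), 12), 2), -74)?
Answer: -23976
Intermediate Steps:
Mul(Pow(Add(Mul(-5, 6), 12), 2), -74) = Mul(Pow(Add(-30, 12), 2), -74) = Mul(Pow(-18, 2), -74) = Mul(324, -74) = -23976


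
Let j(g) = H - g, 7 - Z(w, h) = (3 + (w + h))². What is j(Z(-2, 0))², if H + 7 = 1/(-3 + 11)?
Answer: 10609/64 ≈ 165.77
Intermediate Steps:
Z(w, h) = 7 - (3 + h + w)² (Z(w, h) = 7 - (3 + (w + h))² = 7 - (3 + (h + w))² = 7 - (3 + h + w)²)
H = -55/8 (H = -7 + 1/(-3 + 11) = -7 + 1/8 = -7 + ⅛ = -55/8 ≈ -6.8750)
j(g) = -55/8 - g
j(Z(-2, 0))² = (-55/8 - (7 - (3 + 0 - 2)²))² = (-55/8 - (7 - 1*1²))² = (-55/8 - (7 - 1*1))² = (-55/8 - (7 - 1))² = (-55/8 - 1*6)² = (-55/8 - 6)² = (-103/8)² = 10609/64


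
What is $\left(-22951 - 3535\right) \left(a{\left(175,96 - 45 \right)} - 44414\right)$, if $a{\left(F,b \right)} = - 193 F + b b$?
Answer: $2002023768$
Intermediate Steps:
$a{\left(F,b \right)} = b^{2} - 193 F$ ($a{\left(F,b \right)} = - 193 F + b^{2} = b^{2} - 193 F$)
$\left(-22951 - 3535\right) \left(a{\left(175,96 - 45 \right)} - 44414\right) = \left(-22951 - 3535\right) \left(\left(\left(96 - 45\right)^{2} - 33775\right) - 44414\right) = \left(-22951 + \left(-3503 + \left(-43 + 11\right)\right)\right) \left(\left(51^{2} - 33775\right) - 44414\right) = \left(-22951 - 3535\right) \left(\left(2601 - 33775\right) - 44414\right) = \left(-22951 - 3535\right) \left(-31174 - 44414\right) = \left(-26486\right) \left(-75588\right) = 2002023768$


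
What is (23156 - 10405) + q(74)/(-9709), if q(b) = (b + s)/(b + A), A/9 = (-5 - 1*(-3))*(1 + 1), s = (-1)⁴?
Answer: 4704379367/368942 ≈ 12751.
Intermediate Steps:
s = 1
A = -36 (A = 9*((-5 - 1*(-3))*(1 + 1)) = 9*((-5 + 3)*2) = 9*(-2*2) = 9*(-4) = -36)
q(b) = (1 + b)/(-36 + b) (q(b) = (b + 1)/(b - 36) = (1 + b)/(-36 + b))
(23156 - 10405) + q(74)/(-9709) = (23156 - 10405) + ((1 + 74)/(-36 + 74))/(-9709) = 12751 + (75/38)*(-1/9709) = 12751 - 75/368942 = 4704379367/368942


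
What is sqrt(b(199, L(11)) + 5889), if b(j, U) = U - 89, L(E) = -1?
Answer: sqrt(5799) ≈ 76.151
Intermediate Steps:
b(j, U) = -89 + U
sqrt(b(199, L(11)) + 5889) = sqrt((-89 - 1) + 5889) = sqrt(-90 + 5889) = sqrt(5799)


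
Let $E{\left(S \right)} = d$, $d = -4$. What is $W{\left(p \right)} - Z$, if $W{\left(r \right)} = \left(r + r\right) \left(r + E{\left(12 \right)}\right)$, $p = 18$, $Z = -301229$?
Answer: $301733$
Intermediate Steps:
$E{\left(S \right)} = -4$
$W{\left(r \right)} = 2 r \left(-4 + r\right)$ ($W{\left(r \right)} = \left(r + r\right) \left(r - 4\right) = 2 r \left(-4 + r\right)$)
$W{\left(p \right)} - Z = 2 \cdot 18 \left(-4 + 18\right) - -301229 = 2 \cdot 18 \cdot 14 + 301229 = 504 + 301229 = 301733$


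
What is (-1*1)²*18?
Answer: 18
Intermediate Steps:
(-1*1)²*18 = (-1)²*18 = 1*18 = 18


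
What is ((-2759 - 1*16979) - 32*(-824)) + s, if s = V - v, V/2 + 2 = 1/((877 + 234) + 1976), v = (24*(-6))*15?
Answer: 27122384/3087 ≈ 8786.0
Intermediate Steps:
v = -2160 (v = -144*15 = -2160)
V = -12346/3087 (V = -4 + 2/((877 + 234) + 1976) = -4 + 2/(1111 + 1976) = -4 + 2/3087 = -12346/3087 ≈ -3.9994)
s = 6655574/3087 (s = -12346/3087 - 1*(-2160) = -12346/3087 + 2160 = 6655574/3087 ≈ 2156.0)
((-2759 - 1*16979) - 32*(-824)) + s = ((-2759 - 1*16979) - 32*(-824)) + 6655574/3087 = ((-2759 - 16979) + 26368) + 6655574/3087 = (-19738 + 26368) + 6655574/3087 = 6630 + 6655574/3087 = 27122384/3087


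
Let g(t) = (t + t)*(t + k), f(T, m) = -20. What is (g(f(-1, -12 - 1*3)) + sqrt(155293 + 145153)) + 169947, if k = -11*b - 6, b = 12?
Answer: 176267 + sqrt(300446) ≈ 1.7682e+5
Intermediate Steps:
k = -138 (k = -11*12 - 6 = -132 - 6 = -138)
g(t) = 2*t*(-138 + t) (g(t) = (t + t)*(t - 138) = (2*t)*(-138 + t) = 2*t*(-138 + t))
(g(f(-1, -12 - 1*3)) + sqrt(155293 + 145153)) + 169947 = (2*(-20)*(-138 - 20) + sqrt(155293 + 145153)) + 169947 = (2*(-20)*(-158) + sqrt(300446)) + 169947 = (6320 + sqrt(300446)) + 169947 = 176267 + sqrt(300446)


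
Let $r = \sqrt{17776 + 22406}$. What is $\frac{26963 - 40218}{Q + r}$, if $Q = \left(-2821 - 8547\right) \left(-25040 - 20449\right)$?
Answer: $- \frac{1142401951460}{44568668419589687} + \frac{13255 \sqrt{40182}}{267412010517538122} \approx -2.5632 \cdot 10^{-5}$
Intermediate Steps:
$r = \sqrt{40182} \approx 200.45$
$Q = 517118952$ ($Q = \left(-11368\right) \left(-45489\right) = 517118952$)
$\frac{26963 - 40218}{Q + r} = \frac{26963 - 40218}{517118952 + \sqrt{40182}} = - \frac{13255}{517118952 + \sqrt{40182}}$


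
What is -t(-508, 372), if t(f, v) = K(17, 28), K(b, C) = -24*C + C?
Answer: 644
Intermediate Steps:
K(b, C) = -23*C
t(f, v) = -644 (t(f, v) = -23*28 = -644)
-t(-508, 372) = -1*(-644) = 644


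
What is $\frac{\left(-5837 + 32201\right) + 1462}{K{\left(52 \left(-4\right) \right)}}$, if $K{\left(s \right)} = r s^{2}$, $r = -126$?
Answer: $- \frac{13913}{2725632} \approx -0.0051045$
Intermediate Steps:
$K{\left(s \right)} = - 126 s^{2}$
$\frac{\left(-5837 + 32201\right) + 1462}{K{\left(52 \left(-4\right) \right)}} = \frac{\left(-5837 + 32201\right) + 1462}{\left(-126\right) \left(52 \left(-4\right)\right)^{2}} = \frac{26364 + 1462}{\left(-126\right) \left(-208\right)^{2}} = \frac{27826}{\left(-126\right) 43264} = \frac{27826}{-5451264} = 27826 \left(- \frac{1}{5451264}\right) = - \frac{13913}{2725632}$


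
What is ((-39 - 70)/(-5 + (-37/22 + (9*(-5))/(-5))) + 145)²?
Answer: 24970009/2601 ≈ 9600.2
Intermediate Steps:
((-39 - 70)/(-5 + (-37/22 + (9*(-5))/(-5))) + 145)² = (-109/(-5 + (-37*1/22 - 45*(-⅕))) + 145)² = (-109/(-5 + (-37/22 + 9)) + 145)² = (-109/(-5 + 161/22) + 145)² = (-109/51/22 + 145)² = (-109*22/51 + 145)² = (-2398/51 + 145)² = (4997/51)² = 24970009/2601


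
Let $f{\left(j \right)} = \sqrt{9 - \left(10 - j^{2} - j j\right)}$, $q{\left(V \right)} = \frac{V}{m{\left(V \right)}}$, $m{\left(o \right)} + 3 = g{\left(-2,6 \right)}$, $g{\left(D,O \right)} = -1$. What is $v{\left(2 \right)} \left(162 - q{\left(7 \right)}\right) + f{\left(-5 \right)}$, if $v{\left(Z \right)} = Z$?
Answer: $\frac{669}{2} \approx 334.5$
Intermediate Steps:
$m{\left(o \right)} = -4$ ($m{\left(o \right)} = -3 - 1 = -4$)
$q{\left(V \right)} = - \frac{V}{4}$ ($q{\left(V \right)} = \frac{V}{-4} = V \left(- \frac{1}{4}\right) = - \frac{V}{4}$)
$f{\left(j \right)} = \sqrt{-1 + 2 j^{2}}$ ($f{\left(j \right)} = \sqrt{9 + \left(\left(j^{2} + j^{2}\right) - 10\right)} = \sqrt{9 + \left(2 j^{2} - 10\right)} = \sqrt{9 + \left(-10 + 2 j^{2}\right)} = \sqrt{-1 + 2 j^{2}}$)
$v{\left(2 \right)} \left(162 - q{\left(7 \right)}\right) + f{\left(-5 \right)} = 2 \left(162 - \left(- \frac{1}{4}\right) 7\right) + \sqrt{-1 + 2 \left(-5\right)^{2}} = 2 \left(162 - - \frac{7}{4}\right) + \sqrt{-1 + 2 \cdot 25} = 2 \left(162 + \frac{7}{4}\right) + \sqrt{-1 + 50} = 2 \cdot \frac{655}{4} + \sqrt{49} = \frac{655}{2} + 7 = \frac{669}{2}$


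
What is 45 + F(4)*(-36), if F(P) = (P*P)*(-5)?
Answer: 2925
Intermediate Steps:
F(P) = -5*P² (F(P) = P²*(-5) = -5*P²)
45 + F(4)*(-36) = 45 - 5*4²*(-36) = 45 - 5*16*(-36) = 45 - 80*(-36) = 45 + 2880 = 2925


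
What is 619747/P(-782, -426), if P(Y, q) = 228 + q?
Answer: -619747/198 ≈ -3130.0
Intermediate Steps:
619747/P(-782, -426) = 619747/(228 - 426) = 619747/(-198) = 619747*(-1/198) = -619747/198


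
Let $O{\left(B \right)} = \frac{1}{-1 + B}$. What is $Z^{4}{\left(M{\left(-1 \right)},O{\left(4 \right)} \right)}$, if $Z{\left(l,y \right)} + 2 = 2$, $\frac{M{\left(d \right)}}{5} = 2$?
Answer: $0$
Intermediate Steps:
$M{\left(d \right)} = 10$ ($M{\left(d \right)} = 5 \cdot 2 = 10$)
$Z{\left(l,y \right)} = 0$ ($Z{\left(l,y \right)} = -2 + 2 = 0$)
$Z^{4}{\left(M{\left(-1 \right)},O{\left(4 \right)} \right)} = 0^{4} = 0$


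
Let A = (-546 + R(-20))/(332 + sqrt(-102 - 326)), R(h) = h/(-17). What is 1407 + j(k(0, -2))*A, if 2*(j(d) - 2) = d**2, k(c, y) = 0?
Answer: 660133805/470271 + 9262*I*sqrt(107)/470271 ≈ 1403.7 + 0.20373*I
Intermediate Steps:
j(d) = 2 + d**2/2
R(h) = -h/17 (R(h) = h*(-1/17) = -h/17)
A = -9262/(17*(332 + 2*I*sqrt(107))) (A = (-546 - 1/17*(-20))/(332 + sqrt(-102 - 326)) = (-546 + 20/17)/(332 + sqrt(-428)) = -9262/(17*(332 + 2*I*sqrt(107))) ≈ -1.6347 + 0.10186*I)
1407 + j(k(0, -2))*A = 1407 + (2 + (1/2)*0**2)*(-768746/470271 + 4631*I*sqrt(107)/470271) = 1407 + (2 + (1/2)*0)*(-768746/470271 + 4631*I*sqrt(107)/470271) = 1407 + (2 + 0)*(-768746/470271 + 4631*I*sqrt(107)/470271) = 1407 + 2*(-768746/470271 + 4631*I*sqrt(107)/470271) = 1407 + (-1537492/470271 + 9262*I*sqrt(107)/470271) = 660133805/470271 + 9262*I*sqrt(107)/470271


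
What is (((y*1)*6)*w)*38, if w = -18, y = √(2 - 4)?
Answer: -4104*I*√2 ≈ -5803.9*I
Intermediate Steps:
y = I*√2 (y = √(-2) = I*√2 ≈ 1.4142*I)
(((y*1)*6)*w)*38 = ((((I*√2)*1)*6)*(-18))*38 = (((I*√2)*6)*(-18))*38 = ((6*I*√2)*(-18))*38 = -108*I*√2*38 = -4104*I*√2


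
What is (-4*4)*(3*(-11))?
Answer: 528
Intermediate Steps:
(-4*4)*(3*(-11)) = -16*(-33) = 528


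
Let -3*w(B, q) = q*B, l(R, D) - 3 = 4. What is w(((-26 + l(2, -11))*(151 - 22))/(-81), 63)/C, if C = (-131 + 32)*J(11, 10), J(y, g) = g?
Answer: 5719/8910 ≈ 0.64186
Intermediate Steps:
l(R, D) = 7 (l(R, D) = 3 + 4 = 7)
w(B, q) = -B*q/3 (w(B, q) = -q*B/3 = -B*q/3)
C = -990 (C = (-131 + 32)*10 = -99*10 = -990)
w(((-26 + l(2, -11))*(151 - 22))/(-81), 63)/C = -⅓*((-26 + 7)*(151 - 22))/(-81)*63/(-990) = -⅓*-19*129*(-1/81)*63*(-1/990) = -⅓*(-2451*(-1/81))*63*(-1/990) = -⅓*817/27*63*(-1/990) = -5719/9*(-1/990) = 5719/8910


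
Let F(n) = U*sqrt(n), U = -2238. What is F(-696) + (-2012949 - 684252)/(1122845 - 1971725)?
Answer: 299689/94320 - 4476*I*sqrt(174) ≈ 3.1774 - 59043.0*I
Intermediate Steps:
F(n) = -2238*sqrt(n)
F(-696) + (-2012949 - 684252)/(1122845 - 1971725) = -4476*I*sqrt(174) + (-2012949 - 684252)/(1122845 - 1971725) = -4476*I*sqrt(174) - 2697201/(-848880) = -4476*I*sqrt(174) - 2697201*(-1/848880) = -4476*I*sqrt(174) + 299689/94320 = 299689/94320 - 4476*I*sqrt(174)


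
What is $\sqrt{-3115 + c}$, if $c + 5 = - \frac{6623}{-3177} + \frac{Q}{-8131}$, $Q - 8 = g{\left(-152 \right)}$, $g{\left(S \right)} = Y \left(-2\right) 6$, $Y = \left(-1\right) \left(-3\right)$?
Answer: $\frac{i \sqrt{231176497663107653}}{8610729} \approx 55.838 i$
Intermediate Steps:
$Y = 3$
$g{\left(S \right)} = -36$ ($g{\left(S \right)} = 3 \left(-2\right) 6 = \left(-6\right) 6 = -36$)
$Q = -28$ ($Q = 8 - 36 = -28$)
$c = - \frac{75220366}{25832187}$ ($c = -5 - \left(- \frac{6623}{3177} - \frac{28}{8131}\right) = -5 - - \frac{53940569}{25832187} = -5 + \left(\frac{6623}{3177} + \frac{28}{8131}\right) = -5 + \frac{53940569}{25832187} = - \frac{75220366}{25832187} \approx -2.9119$)
$\sqrt{-3115 + c} = \sqrt{-3115 - \frac{75220366}{25832187}} = \sqrt{- \frac{80542482871}{25832187}} = \frac{i \sqrt{231176497663107653}}{8610729}$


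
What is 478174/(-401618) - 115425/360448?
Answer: -109356809801/72381202432 ≈ -1.5108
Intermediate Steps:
478174/(-401618) - 115425/360448 = 478174*(-1/401618) - 115425*1/360448 = -239087/200809 - 115425/360448 = -109356809801/72381202432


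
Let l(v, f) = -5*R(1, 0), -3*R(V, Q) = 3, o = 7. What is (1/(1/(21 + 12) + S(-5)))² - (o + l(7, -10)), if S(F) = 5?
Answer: -329583/27556 ≈ -11.960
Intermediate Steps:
R(V, Q) = -1 (R(V, Q) = -⅓*3 = -1)
l(v, f) = 5 (l(v, f) = -5*(-1) = 5)
(1/(1/(21 + 12) + S(-5)))² - (o + l(7, -10)) = (1/(1/(21 + 12) + 5))² - (7 + 5) = (1/(1/33 + 5))² - 1*12 = (1/(1/33 + 5))² - 12 = (1/(166/33))² - 12 = (33/166)² - 12 = 1089/27556 - 12 = -329583/27556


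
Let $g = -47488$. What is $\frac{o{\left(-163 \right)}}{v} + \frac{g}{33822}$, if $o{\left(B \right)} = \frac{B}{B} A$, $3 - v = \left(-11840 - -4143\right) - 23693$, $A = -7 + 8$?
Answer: $- \frac{745378481}{530887023} \approx -1.404$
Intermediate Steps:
$A = 1$
$v = 31393$ ($v = 3 - \left(\left(-11840 - -4143\right) - 23693\right) = 3 - \left(\left(-11840 + 4143\right) - 23693\right) = 3 - \left(-7697 - 23693\right) = 3 - -31390 = 3 + 31390 = 31393$)
$o{\left(B \right)} = 1$ ($o{\left(B \right)} = \frac{B}{B} 1 = 1 \cdot 1 = 1$)
$\frac{o{\left(-163 \right)}}{v} + \frac{g}{33822} = 1 \cdot \frac{1}{31393} - \frac{47488}{33822} = 1 \cdot \frac{1}{31393} - \frac{23744}{16911} = \frac{1}{31393} - \frac{23744}{16911} = - \frac{745378481}{530887023}$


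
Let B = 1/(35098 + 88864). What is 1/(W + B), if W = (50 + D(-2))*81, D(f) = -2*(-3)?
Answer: 123962/562291633 ≈ 0.00022046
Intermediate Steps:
D(f) = 6
W = 4536 (W = (50 + 6)*81 = 56*81 = 4536)
B = 1/123962 ≈ 8.0670e-6
1/(W + B) = 1/(4536 + 1/123962) = 1/(562291633/123962) = 123962/562291633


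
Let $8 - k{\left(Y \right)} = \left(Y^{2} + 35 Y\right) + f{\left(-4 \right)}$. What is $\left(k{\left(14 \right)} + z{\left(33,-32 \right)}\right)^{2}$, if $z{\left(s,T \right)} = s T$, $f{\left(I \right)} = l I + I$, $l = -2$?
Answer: $3020644$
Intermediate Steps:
$f{\left(I \right)} = - I$ ($f{\left(I \right)} = - 2 I + I = - I$)
$z{\left(s,T \right)} = T s$
$k{\left(Y \right)} = 4 - Y^{2} - 35 Y$ ($k{\left(Y \right)} = 8 - \left(\left(Y^{2} + 35 Y\right) - -4\right) = 8 - \left(\left(Y^{2} + 35 Y\right) + 4\right) = 8 - \left(4 + Y^{2} + 35 Y\right) = 4 - Y^{2} - 35 Y$)
$\left(k{\left(14 \right)} + z{\left(33,-32 \right)}\right)^{2} = \left(\left(4 - 14^{2} - 490\right) - 1056\right)^{2} = \left(\left(4 - 196 - 490\right) - 1056\right)^{2} = \left(-682 - 1056\right)^{2} = \left(-1738\right)^{2} = 3020644$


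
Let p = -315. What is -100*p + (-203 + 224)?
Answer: 31521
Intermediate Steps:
-100*p + (-203 + 224) = -100*(-315) + (-203 + 224) = 31500 + 21 = 31521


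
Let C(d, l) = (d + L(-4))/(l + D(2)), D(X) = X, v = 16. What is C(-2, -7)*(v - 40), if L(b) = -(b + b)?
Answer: 144/5 ≈ 28.800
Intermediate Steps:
L(b) = -2*b
C(d, l) = (8 + d)/(2 + l) (C(d, l) = (d - 2*(-4))/(l + 2) = (d + 8)/(2 + l) = (8 + d)/(2 + l))
C(-2, -7)*(v - 40) = ((8 - 2)/(2 - 7))*(16 - 40) = (6/(-5))*(-24) = -⅕*6*(-24) = -6/5*(-24) = 144/5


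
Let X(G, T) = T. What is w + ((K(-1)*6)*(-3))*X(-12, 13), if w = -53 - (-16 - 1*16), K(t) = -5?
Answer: 1149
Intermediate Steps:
w = -21 (w = -53 - (-16 - 16) = -53 - 1*(-32) = -53 + 32 = -21)
w + ((K(-1)*6)*(-3))*X(-12, 13) = -21 + (-5*6*(-3))*13 = -21 - 30*(-3)*13 = -21 + 90*13 = -21 + 1170 = 1149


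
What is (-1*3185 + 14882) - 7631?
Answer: 4066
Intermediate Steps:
(-1*3185 + 14882) - 7631 = (-3185 + 14882) - 7631 = 11697 - 7631 = 4066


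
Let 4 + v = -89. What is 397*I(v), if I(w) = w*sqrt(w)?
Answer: -36921*I*sqrt(93) ≈ -3.5605e+5*I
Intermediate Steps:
v = -93 (v = -4 - 89 = -93)
I(w) = w**(3/2)
397*I(v) = 397*(-93)**(3/2) = 397*(-93*I*sqrt(93)) = -36921*I*sqrt(93)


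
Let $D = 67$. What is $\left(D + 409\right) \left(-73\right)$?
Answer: $-34748$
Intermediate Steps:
$\left(D + 409\right) \left(-73\right) = \left(67 + 409\right) \left(-73\right) = 476 \left(-73\right) = -34748$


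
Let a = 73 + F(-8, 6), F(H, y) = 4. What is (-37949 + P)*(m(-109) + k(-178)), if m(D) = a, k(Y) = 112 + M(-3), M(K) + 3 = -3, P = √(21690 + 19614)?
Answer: -6944667 + 366*√10326 ≈ -6.9075e+6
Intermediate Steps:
P = 2*√10326 (P = √41304 = 2*√10326 ≈ 203.23)
M(K) = -6 (M(K) = -3 - 3 = -6)
a = 77 (a = 73 + 4 = 77)
k(Y) = 106 (k(Y) = 112 - 6 = 106)
m(D) = 77
(-37949 + P)*(m(-109) + k(-178)) = (-37949 + 2*√10326)*(77 + 106) = (-37949 + 2*√10326)*183 = -6944667 + 366*√10326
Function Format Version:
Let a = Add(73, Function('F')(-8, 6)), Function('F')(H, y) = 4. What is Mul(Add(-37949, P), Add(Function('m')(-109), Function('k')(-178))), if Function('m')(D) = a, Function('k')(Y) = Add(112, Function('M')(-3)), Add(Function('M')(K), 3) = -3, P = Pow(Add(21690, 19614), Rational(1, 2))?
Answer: Add(-6944667, Mul(366, Pow(10326, Rational(1, 2)))) ≈ -6.9075e+6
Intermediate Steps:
P = Mul(2, Pow(10326, Rational(1, 2))) (P = Pow(41304, Rational(1, 2)) = Mul(2, Pow(10326, Rational(1, 2))) ≈ 203.23)
Function('M')(K) = -6 (Function('M')(K) = Add(-3, -3) = -6)
a = 77 (a = Add(73, 4) = 77)
Function('k')(Y) = 106 (Function('k')(Y) = Add(112, -6) = 106)
Function('m')(D) = 77
Mul(Add(-37949, P), Add(Function('m')(-109), Function('k')(-178))) = Mul(Add(-37949, Mul(2, Pow(10326, Rational(1, 2)))), Add(77, 106)) = Mul(Add(-37949, Mul(2, Pow(10326, Rational(1, 2)))), 183) = Add(-6944667, Mul(366, Pow(10326, Rational(1, 2))))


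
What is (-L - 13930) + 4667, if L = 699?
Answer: -9962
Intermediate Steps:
(-L - 13930) + 4667 = (-1*699 - 13930) + 4667 = (-699 - 13930) + 4667 = -14629 + 4667 = -9962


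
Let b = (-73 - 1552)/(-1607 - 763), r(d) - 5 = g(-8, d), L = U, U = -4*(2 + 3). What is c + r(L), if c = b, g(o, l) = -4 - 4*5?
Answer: -8681/474 ≈ -18.314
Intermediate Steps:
U = -20 (U = -4*5 = -20)
L = -20
g(o, l) = -24 (g(o, l) = -4 - 20 = -24)
r(d) = -19 (r(d) = 5 - 24 = -19)
b = 325/474 (b = -1625/(-2370) = -1625*(-1/2370) = 325/474 ≈ 0.68565)
c = 325/474 ≈ 0.68565
c + r(L) = 325/474 - 19 = -8681/474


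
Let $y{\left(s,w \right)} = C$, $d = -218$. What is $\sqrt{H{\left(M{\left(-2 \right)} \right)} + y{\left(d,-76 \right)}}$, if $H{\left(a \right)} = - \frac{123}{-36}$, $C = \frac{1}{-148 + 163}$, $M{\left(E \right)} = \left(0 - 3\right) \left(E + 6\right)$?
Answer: $\frac{\sqrt{3135}}{30} \approx 1.8664$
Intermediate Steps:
$M{\left(E \right)} = -18 - 3 E$ ($M{\left(E \right)} = - 3 \left(6 + E\right) = -18 - 3 E$)
$C = \frac{1}{15} \approx 0.066667$
$y{\left(s,w \right)} = \frac{1}{15}$
$H{\left(a \right)} = \frac{41}{12}$ ($H{\left(a \right)} = \left(-123\right) \left(- \frac{1}{36}\right) = \frac{41}{12}$)
$\sqrt{H{\left(M{\left(-2 \right)} \right)} + y{\left(d,-76 \right)}} = \sqrt{\frac{41}{12} + \frac{1}{15}} = \sqrt{\frac{209}{60}} = \frac{\sqrt{3135}}{30}$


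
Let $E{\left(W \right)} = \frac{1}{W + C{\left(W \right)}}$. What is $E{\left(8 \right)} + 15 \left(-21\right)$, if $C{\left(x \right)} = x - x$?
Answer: $- \frac{2519}{8} \approx -314.88$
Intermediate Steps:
$C{\left(x \right)} = 0$
$E{\left(W \right)} = \frac{1}{W}$ ($E{\left(W \right)} = \frac{1}{W + 0} = \frac{1}{W}$)
$E{\left(8 \right)} + 15 \left(-21\right) = \frac{1}{8} + 15 \left(-21\right) = \frac{1}{8} - 315 = - \frac{2519}{8}$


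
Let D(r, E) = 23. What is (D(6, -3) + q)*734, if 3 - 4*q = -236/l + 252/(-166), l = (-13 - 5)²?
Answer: 119970098/6723 ≈ 17845.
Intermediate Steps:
l = 324 (l = (-18)² = 324)
q = 8818/6723 (q = ¾ - (-236/324 + 252/(-166))/4 = ¾ - (-236*1/324 + 252*(-1/166))/4 = ¾ - (-59/81 - 126/83)/4 = ¾ - ¼*(-15103/6723) = ¾ + 15103/26892 = 8818/6723 ≈ 1.3116)
(D(6, -3) + q)*734 = (23 + 8818/6723)*734 = (163447/6723)*734 = 119970098/6723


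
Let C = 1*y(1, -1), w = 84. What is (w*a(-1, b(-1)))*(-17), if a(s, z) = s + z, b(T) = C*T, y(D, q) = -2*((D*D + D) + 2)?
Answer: -9996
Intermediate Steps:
y(D, q) = -4 - 2*D - 2*D**2 (y(D, q) = -2*((D**2 + D) + 2) = -2*((D + D**2) + 2) = -2*(2 + D + D**2) = -4 - 2*D - 2*D**2)
C = -8 (C = 1*(-4 - 2*1 - 2*1**2) = 1*(-4 - 2 - 2*1) = 1*(-4 - 2 - 2) = 1*(-8) = -8)
b(T) = -8*T
(w*a(-1, b(-1)))*(-17) = (84*(-1 - 8*(-1)))*(-17) = (84*(-1 + 8))*(-17) = (84*7)*(-17) = 588*(-17) = -9996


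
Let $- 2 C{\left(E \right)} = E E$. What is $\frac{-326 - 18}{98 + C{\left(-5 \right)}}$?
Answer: $- \frac{688}{171} \approx -4.0234$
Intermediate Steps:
$C{\left(E \right)} = - \frac{E^{2}}{2}$ ($C{\left(E \right)} = - \frac{E E}{2} = - \frac{E^{2}}{2}$)
$\frac{-326 - 18}{98 + C{\left(-5 \right)}} = \frac{-326 - 18}{98 - \frac{\left(-5\right)^{2}}{2}} = - \frac{344}{98 - \frac{25}{2}} = - \frac{344}{\frac{171}{2}} = \left(-344\right) \frac{2}{171} = - \frac{688}{171}$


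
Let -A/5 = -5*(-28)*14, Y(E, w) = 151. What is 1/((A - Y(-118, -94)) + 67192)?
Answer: 1/57241 ≈ 1.7470e-5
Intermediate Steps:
A = -9800 (A = -5*(-5*(-28))*14 = -700*14 = -5*1960 = -9800)
1/((A - Y(-118, -94)) + 67192) = 1/((-9800 - 1*151) + 67192) = 1/((-9800 - 151) + 67192) = 1/(-9951 + 67192) = 1/57241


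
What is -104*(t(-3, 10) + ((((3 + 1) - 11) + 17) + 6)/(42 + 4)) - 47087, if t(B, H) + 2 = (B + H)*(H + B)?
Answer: -1196257/23 ≈ -52011.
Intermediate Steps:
t(B, H) = -2 + (B + H)² (t(B, H) = -2 + (B + H)*(H + B) = -2 + (B + H)*(B + H) = -2 + (B + H)²)
-104*(t(-3, 10) + ((((3 + 1) - 11) + 17) + 6)/(42 + 4)) - 47087 = -104*((-2 + (-3 + 10)²) + ((((3 + 1) - 11) + 17) + 6)/(42 + 4)) - 47087 = -104*((-2 + 7²) + (((4 - 11) + 17) + 6)/46) - 47087 = -104*((-2 + 49) + ((-7 + 17) + 6)*(1/46)) - 47087 = -104*(47 + (10 + 6)*(1/46)) - 47087 = -104*(47 + 16*(1/46)) - 47087 = -104*(47 + 8/23) - 47087 = -104*1089/23 - 47087 = -113256/23 - 47087 = -1196257/23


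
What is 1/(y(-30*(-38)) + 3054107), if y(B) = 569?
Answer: 1/3054676 ≈ 3.2737e-7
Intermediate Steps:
1/(y(-30*(-38)) + 3054107) = 1/(569 + 3054107) = 1/3054676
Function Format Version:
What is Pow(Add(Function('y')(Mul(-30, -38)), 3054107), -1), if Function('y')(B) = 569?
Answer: Rational(1, 3054676) ≈ 3.2737e-7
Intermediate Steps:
Pow(Add(Function('y')(Mul(-30, -38)), 3054107), -1) = Pow(Add(569, 3054107), -1) = Pow(3054676, -1) = Rational(1, 3054676)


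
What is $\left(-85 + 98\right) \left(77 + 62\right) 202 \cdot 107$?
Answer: $39056498$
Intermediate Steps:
$\left(-85 + 98\right) \left(77 + 62\right) 202 \cdot 107 = 13 \cdot 139 \cdot 202 \cdot 107 = 1807 \cdot 202 \cdot 107 = 365014 \cdot 107 = 39056498$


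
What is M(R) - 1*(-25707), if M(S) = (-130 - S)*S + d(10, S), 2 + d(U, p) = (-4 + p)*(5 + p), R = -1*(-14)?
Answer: 23879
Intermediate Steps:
R = 14
d(U, p) = -2 + (-4 + p)*(5 + p)
M(S) = -22 + S + S**2 + S*(-130 - S) (M(S) = (-130 - S)*S + (-22 + S + S**2) = S*(-130 - S) + (-22 + S + S**2) = -22 + S + S**2 + S*(-130 - S))
M(R) - 1*(-25707) = (-22 - 129*14) - 1*(-25707) = (-22 - 1806) + 25707 = -1828 + 25707 = 23879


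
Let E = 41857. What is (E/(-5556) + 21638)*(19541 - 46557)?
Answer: -811688094734/1389 ≈ -5.8437e+8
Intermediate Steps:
(E/(-5556) + 21638)*(19541 - 46557) = (41857/(-5556) + 21638)*(19541 - 46557) = (41857*(-1/5556) + 21638)*(-27016) = (-41857/5556 + 21638)*(-27016) = (120178871/5556)*(-27016) = -811688094734/1389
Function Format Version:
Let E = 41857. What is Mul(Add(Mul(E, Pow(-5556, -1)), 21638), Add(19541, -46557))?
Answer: Rational(-811688094734, 1389) ≈ -5.8437e+8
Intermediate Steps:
Mul(Add(Mul(E, Pow(-5556, -1)), 21638), Add(19541, -46557)) = Mul(Add(Mul(41857, Pow(-5556, -1)), 21638), Add(19541, -46557)) = Mul(Add(Mul(41857, Rational(-1, 5556)), 21638), -27016) = Mul(Add(Rational(-41857, 5556), 21638), -27016) = Mul(Rational(120178871, 5556), -27016) = Rational(-811688094734, 1389)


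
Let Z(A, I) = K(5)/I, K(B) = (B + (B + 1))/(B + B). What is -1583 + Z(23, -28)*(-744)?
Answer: -54382/35 ≈ -1553.8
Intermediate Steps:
K(B) = (1 + 2*B)/(2*B) (K(B) = (B + (1 + B))/((2*B)) = (1 + 2*B)*(1/(2*B)) = (1 + 2*B)/(2*B))
Z(A, I) = 11/(10*I) (Z(A, I) = ((½ + 5)/5)/I = ((⅕)*(11/2))/I = 11/(10*I))
-1583 + Z(23, -28)*(-744) = -1583 + ((11/10)/(-28))*(-744) = -1583 + ((11/10)*(-1/28))*(-744) = -1583 - 11/280*(-744) = -1583 + 1023/35 = -54382/35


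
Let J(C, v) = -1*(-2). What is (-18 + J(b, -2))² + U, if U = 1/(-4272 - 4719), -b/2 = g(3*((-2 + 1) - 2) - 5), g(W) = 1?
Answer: 2301695/8991 ≈ 256.00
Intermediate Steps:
b = -2 (b = -2*1 = -2)
J(C, v) = 2
U = -1/8991 (U = 1/(-8991) = -1/8991 ≈ -0.00011122)
(-18 + J(b, -2))² + U = (-18 + 2)² - 1/8991 = (-16)² - 1/8991 = 256 - 1/8991 = 2301695/8991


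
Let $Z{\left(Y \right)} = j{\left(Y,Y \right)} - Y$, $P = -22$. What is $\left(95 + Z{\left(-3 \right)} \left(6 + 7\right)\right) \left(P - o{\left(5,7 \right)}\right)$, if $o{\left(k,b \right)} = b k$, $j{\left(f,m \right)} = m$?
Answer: $-5415$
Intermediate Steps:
$Z{\left(Y \right)} = 0$ ($Z{\left(Y \right)} = Y - Y = 0$)
$\left(95 + Z{\left(-3 \right)} \left(6 + 7\right)\right) \left(P - o{\left(5,7 \right)}\right) = \left(95 + 0 \left(6 + 7\right)\right) \left(-22 - 7 \cdot 5\right) = \left(95 + 0 \cdot 13\right) \left(-22 - 35\right) = \left(95 + 0\right) \left(-22 - 35\right) = 95 \left(-57\right) = -5415$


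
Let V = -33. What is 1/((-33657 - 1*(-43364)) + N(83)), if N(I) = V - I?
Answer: 1/9591 ≈ 0.00010426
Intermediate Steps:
N(I) = -33 - I
1/((-33657 - 1*(-43364)) + N(83)) = 1/((-33657 - 1*(-43364)) + (-33 - 1*83)) = 1/((-33657 + 43364) + (-33 - 83)) = 1/(9707 - 116) = 1/9591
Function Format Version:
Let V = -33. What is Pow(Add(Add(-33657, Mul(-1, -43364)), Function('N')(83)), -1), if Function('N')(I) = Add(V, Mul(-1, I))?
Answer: Rational(1, 9591) ≈ 0.00010426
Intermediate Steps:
Function('N')(I) = Add(-33, Mul(-1, I))
Pow(Add(Add(-33657, Mul(-1, -43364)), Function('N')(83)), -1) = Pow(Add(Add(-33657, Mul(-1, -43364)), Add(-33, Mul(-1, 83))), -1) = Pow(Add(Add(-33657, 43364), Add(-33, -83)), -1) = Pow(Add(9707, -116), -1) = Pow(9591, -1) = Rational(1, 9591)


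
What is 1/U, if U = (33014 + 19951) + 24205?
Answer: 1/77170 ≈ 1.2958e-5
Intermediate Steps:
U = 77170 (U = 52965 + 24205 = 77170)
1/U = 1/77170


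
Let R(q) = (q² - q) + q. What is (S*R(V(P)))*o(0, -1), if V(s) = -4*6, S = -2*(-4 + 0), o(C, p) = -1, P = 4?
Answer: -4608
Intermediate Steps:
S = 8 (S = -2*(-4) = 8)
V(s) = -24
R(q) = q²
(S*R(V(P)))*o(0, -1) = (8*(-24)²)*(-1) = (8*576)*(-1) = 4608*(-1) = -4608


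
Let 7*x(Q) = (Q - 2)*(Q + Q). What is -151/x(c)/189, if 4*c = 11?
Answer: -1208/891 ≈ -1.3558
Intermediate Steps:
c = 11/4 (c = (1/4)*11 = 11/4 ≈ 2.7500)
x(Q) = 2*Q*(-2 + Q)/7 (x(Q) = ((Q - 2)*(Q + Q))/7 = ((-2 + Q)*(2*Q))/7 = (2*Q*(-2 + Q))/7 = 2*Q*(-2 + Q)/7)
-151/x(c)/189 = -151*14/(11*(-2 + 11/4))/189 = -151/((2/7)*(11/4)*(3/4))*(1/189) = -151/33/56*(1/189) = -151*56/33*(1/189) = -8456/33*1/189 = -1208/891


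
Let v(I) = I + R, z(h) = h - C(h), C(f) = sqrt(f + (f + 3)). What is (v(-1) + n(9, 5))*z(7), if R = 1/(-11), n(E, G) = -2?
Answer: -238/11 + 34*sqrt(17)/11 ≈ -8.8922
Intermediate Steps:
C(f) = sqrt(3 + 2*f) (C(f) = sqrt(f + (3 + f)) = sqrt(3 + 2*f))
z(h) = h - sqrt(3 + 2*h)
R = -1/11 ≈ -0.090909
v(I) = -1/11 + I (v(I) = I - 1/11 = -1/11 + I)
(v(-1) + n(9, 5))*z(7) = ((-1/11 - 1) - 2)*(7 - sqrt(3 + 2*7)) = (-12/11 - 2)*(7 - sqrt(3 + 14)) = -34*(7 - sqrt(17))/11 = -238/11 + 34*sqrt(17)/11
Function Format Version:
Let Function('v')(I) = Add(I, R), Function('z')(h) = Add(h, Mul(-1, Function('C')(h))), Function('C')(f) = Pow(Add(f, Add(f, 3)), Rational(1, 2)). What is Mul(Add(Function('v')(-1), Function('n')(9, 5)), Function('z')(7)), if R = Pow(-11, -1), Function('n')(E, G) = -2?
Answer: Add(Rational(-238, 11), Mul(Rational(34, 11), Pow(17, Rational(1, 2)))) ≈ -8.8922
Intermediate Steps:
Function('C')(f) = Pow(Add(3, Mul(2, f)), Rational(1, 2)) (Function('C')(f) = Pow(Add(f, Add(3, f)), Rational(1, 2)) = Pow(Add(3, Mul(2, f)), Rational(1, 2)))
Function('z')(h) = Add(h, Mul(-1, Pow(Add(3, Mul(2, h)), Rational(1, 2))))
R = Rational(-1, 11) ≈ -0.090909
Function('v')(I) = Add(Rational(-1, 11), I) (Function('v')(I) = Add(I, Rational(-1, 11)) = Add(Rational(-1, 11), I))
Mul(Add(Function('v')(-1), Function('n')(9, 5)), Function('z')(7)) = Mul(Add(Add(Rational(-1, 11), -1), -2), Add(7, Mul(-1, Pow(Add(3, Mul(2, 7)), Rational(1, 2))))) = Mul(Add(Rational(-12, 11), -2), Add(7, Mul(-1, Pow(Add(3, 14), Rational(1, 2))))) = Mul(Rational(-34, 11), Add(7, Mul(-1, Pow(17, Rational(1, 2))))) = Add(Rational(-238, 11), Mul(Rational(34, 11), Pow(17, Rational(1, 2))))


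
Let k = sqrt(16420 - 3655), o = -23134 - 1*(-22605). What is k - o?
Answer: 529 + sqrt(12765) ≈ 641.98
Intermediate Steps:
o = -529 (o = -23134 + 22605 = -529)
k = sqrt(12765) ≈ 112.98
k - o = sqrt(12765) - 1*(-529) = sqrt(12765) + 529 = 529 + sqrt(12765)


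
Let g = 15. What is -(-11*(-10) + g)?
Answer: -125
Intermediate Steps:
-(-11*(-10) + g) = -(-11*(-10) + 15) = -(110 + 15) = -1*125 = -125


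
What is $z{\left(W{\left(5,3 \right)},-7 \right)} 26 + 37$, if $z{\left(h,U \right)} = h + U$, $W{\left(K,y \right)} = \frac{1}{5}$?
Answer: $- \frac{699}{5} \approx -139.8$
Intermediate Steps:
$W{\left(K,y \right)} = \frac{1}{5}$
$z{\left(h,U \right)} = U + h$
$z{\left(W{\left(5,3 \right)},-7 \right)} 26 + 37 = \left(-7 + \frac{1}{5}\right) 26 + 37 = \left(- \frac{34}{5}\right) 26 + 37 = - \frac{884}{5} + 37 = - \frac{699}{5}$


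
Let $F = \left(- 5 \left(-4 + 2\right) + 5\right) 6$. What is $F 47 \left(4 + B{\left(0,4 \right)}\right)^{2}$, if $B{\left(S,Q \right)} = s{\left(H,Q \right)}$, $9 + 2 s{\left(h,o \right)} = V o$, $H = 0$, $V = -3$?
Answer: $\frac{357435}{2} \approx 1.7872 \cdot 10^{5}$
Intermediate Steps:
$s{\left(h,o \right)} = - \frac{9}{2} - \frac{3 o}{2}$ ($s{\left(h,o \right)} = - \frac{9}{2} + \frac{\left(-3\right) o}{2} = - \frac{9}{2} - \frac{3 o}{2}$)
$B{\left(S,Q \right)} = - \frac{9}{2} - \frac{3 Q}{2}$
$F = 90$ ($F = \left(\left(-5\right) \left(-2\right) + 5\right) 6 = \left(10 + 5\right) 6 = 15 \cdot 6 = 90$)
$F 47 \left(4 + B{\left(0,4 \right)}\right)^{2} = 90 \cdot 47 \left(4 - \frac{21}{2}\right)^{2} = 4230 \left(4 - \frac{21}{2}\right)^{2} = 4230 \left(- \frac{13}{2}\right)^{2} = 4230 \cdot \frac{169}{4} = \frac{357435}{2}$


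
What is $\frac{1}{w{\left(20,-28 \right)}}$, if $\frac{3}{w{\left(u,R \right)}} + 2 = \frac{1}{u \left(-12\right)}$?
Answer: $- \frac{481}{720} \approx -0.66806$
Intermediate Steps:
$w{\left(u,R \right)} = \frac{3}{-2 - \frac{1}{12 u}}$ ($w{\left(u,R \right)} = \frac{3}{-2 + \frac{1}{u \left(-12\right)}} = \frac{3}{-2 + \frac{1}{\left(-12\right) u}} = \frac{3}{-2 - \frac{1}{12 u}}$)
$\frac{1}{w{\left(20,-28 \right)}} = \frac{1}{\left(-36\right) 20 \frac{1}{1 + 24 \cdot 20}} = \frac{1}{\left(-36\right) 20 \frac{1}{1 + 480}} = \frac{1}{\left(-36\right) 20 \cdot \frac{1}{481}} = \frac{1}{- \frac{720}{481}} = - \frac{481}{720}$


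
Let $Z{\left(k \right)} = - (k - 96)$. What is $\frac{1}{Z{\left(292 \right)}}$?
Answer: $- \frac{1}{196} \approx -0.005102$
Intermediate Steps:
$Z{\left(k \right)} = 96 - k$ ($Z{\left(k \right)} = - (k - 96) = - (-96 + k) = 96 - k$)
$\frac{1}{Z{\left(292 \right)}} = \frac{1}{96 - 292} = \frac{1}{-196} = - \frac{1}{196}$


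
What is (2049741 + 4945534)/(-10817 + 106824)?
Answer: 6995275/96007 ≈ 72.862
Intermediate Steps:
(2049741 + 4945534)/(-10817 + 106824) = 6995275/96007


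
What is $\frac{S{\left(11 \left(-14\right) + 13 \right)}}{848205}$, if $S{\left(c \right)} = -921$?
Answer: $- \frac{307}{282735} \approx -0.0010858$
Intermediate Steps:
$\frac{S{\left(11 \left(-14\right) + 13 \right)}}{848205} = - \frac{921}{848205} = \left(-921\right) \frac{1}{848205} = - \frac{307}{282735}$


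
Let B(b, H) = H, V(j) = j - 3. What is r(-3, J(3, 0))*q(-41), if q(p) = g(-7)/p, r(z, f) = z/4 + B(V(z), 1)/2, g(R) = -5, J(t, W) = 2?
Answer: -5/164 ≈ -0.030488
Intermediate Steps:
V(j) = -3 + j
r(z, f) = ½ + z/4 (r(z, f) = z/4 + 1/2 = z*(¼) + 1*(½) = z/4 + ½ = ½ + z/4)
q(p) = -5/p
r(-3, J(3, 0))*q(-41) = (½ + (¼)*(-3))*(-5/(-41)) = (½ - ¾)*(-5*(-1/41)) = -¼*5/41 = -5/164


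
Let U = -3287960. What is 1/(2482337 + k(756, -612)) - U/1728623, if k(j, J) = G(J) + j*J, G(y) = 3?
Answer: 510814563531/268557273628 ≈ 1.9021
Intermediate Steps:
k(j, J) = 3 + J*j (k(j, J) = 3 + j*J = 3 + J*j)
1/(2482337 + k(756, -612)) - U/1728623 = 1/(2482337 + (3 - 612*756)) - (-3287960)/1728623 = 1/(2482337 + (3 - 462672)) - (-3287960)/1728623 = 1/(2482337 - 462669) - 1*(-252920/132971) = 1/2019668 + 252920/132971 = 510814563531/268557273628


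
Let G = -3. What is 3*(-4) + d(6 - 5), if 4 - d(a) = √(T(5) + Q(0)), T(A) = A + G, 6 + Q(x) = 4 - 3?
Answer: -8 - I*√3 ≈ -8.0 - 1.732*I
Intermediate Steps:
Q(x) = -5 (Q(x) = -6 + (4 - 3) = -6 + 1 = -5)
T(A) = -3 + A (T(A) = A - 3 = -3 + A)
d(a) = 4 - I*√3 (d(a) = 4 - √((-3 + 5) - 5) = 4 - √(2 - 5) = 4 - √(-3) = 4 - I*√3)
3*(-4) + d(6 - 5) = 3*(-4) + (4 - I*√3) = -12 + (4 - I*√3) = -8 - I*√3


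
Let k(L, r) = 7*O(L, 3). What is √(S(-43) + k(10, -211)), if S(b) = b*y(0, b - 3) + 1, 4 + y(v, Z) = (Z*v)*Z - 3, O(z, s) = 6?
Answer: 2*√86 ≈ 18.547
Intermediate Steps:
y(v, Z) = -7 + v*Z² (y(v, Z) = -4 + ((Z*v)*Z - 3) = -4 + (v*Z² - 3) = -4 + (-3 + v*Z²) = -7 + v*Z²)
k(L, r) = 42 (k(L, r) = 7*6 = 42)
S(b) = 1 - 7*b (S(b) = b*(-7 + 0*(b - 3)²) + 1 = b*(-7 + 0*(-3 + b)²) + 1 = b*(-7 + 0) + 1 = b*(-7) + 1 = -7*b + 1 = 1 - 7*b)
√(S(-43) + k(10, -211)) = √((1 - 7*(-43)) + 42) = √((1 + 301) + 42) = √(302 + 42) = √344 = 2*√86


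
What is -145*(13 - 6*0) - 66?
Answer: -1951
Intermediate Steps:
-145*(13 - 6*0) - 66 = -145*(13 - 1*0) - 66 = -145*(13 + 0) - 66 = -145*13 - 66 = -1885 - 66 = -1951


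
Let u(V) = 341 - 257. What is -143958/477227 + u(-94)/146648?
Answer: -229033323/760699838 ≈ -0.30108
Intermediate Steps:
u(V) = 84
-143958/477227 + u(-94)/146648 = -143958/477227 + 84/146648 = -143958*1/477227 + 84*(1/146648) = -143958/477227 + 21/36662 = -229033323/760699838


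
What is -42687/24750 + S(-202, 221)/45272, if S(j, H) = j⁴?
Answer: 572305364863/15562250 ≈ 36775.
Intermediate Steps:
-42687/24750 + S(-202, 221)/45272 = -42687/24750 + (-202)⁴/45272 = -42687*1/24750 + 1664966416*(1/45272) = -4743/2750 + 208120802/5659 = 572305364863/15562250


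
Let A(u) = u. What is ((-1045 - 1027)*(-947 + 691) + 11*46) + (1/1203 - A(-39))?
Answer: 638765332/1203 ≈ 5.3098e+5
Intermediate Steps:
((-1045 - 1027)*(-947 + 691) + 11*46) + (1/1203 - A(-39)) = ((-1045 - 1027)*(-947 + 691) + 11*46) + (1/1203 - 1*(-39)) = (-2072*(-256) + 506) + (1/1203 + 39) = (530432 + 506) + 46918/1203 = 530938 + 46918/1203 = 638765332/1203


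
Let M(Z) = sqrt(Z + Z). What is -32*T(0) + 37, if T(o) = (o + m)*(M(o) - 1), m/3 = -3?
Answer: -251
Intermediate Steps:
m = -9 (m = 3*(-3) = -9)
M(Z) = sqrt(2)*sqrt(Z) (M(Z) = sqrt(2*Z) = sqrt(2)*sqrt(Z))
T(o) = (-1 + sqrt(2)*sqrt(o))*(-9 + o) (T(o) = (o - 9)*(sqrt(2)*sqrt(o) - 1) = (-9 + o)*(-1 + sqrt(2)*sqrt(o)) = (-1 + sqrt(2)*sqrt(o))*(-9 + o))
-32*T(0) + 37 = -32*(9 - 1*0 + sqrt(2)*0**(3/2) - 9*sqrt(2)*sqrt(0)) + 37 = -32*(9 + 0 + sqrt(2)*0 - 9*sqrt(2)*0) + 37 = -32*(9 + 0 + 0 + 0) + 37 = -32*9 + 37 = -288 + 37 = -251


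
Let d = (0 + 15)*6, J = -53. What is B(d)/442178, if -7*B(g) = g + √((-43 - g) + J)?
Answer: -45/1547623 - I*√186/3095246 ≈ -2.9077e-5 - 4.4062e-6*I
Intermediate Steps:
d = 90 (d = 15*6 = 90)
B(g) = -g/7 - √(-96 - g)/7 (B(g) = -(g + √((-43 - g) - 53))/7 = -(g + √(-96 - g))/7 = -g/7 - √(-96 - g)/7)
B(d)/442178 = (-⅐*90 - √(-96 - 1*90)/7)/442178 = (-90/7 - √(-96 - 90)/7)*(1/442178) = (-90/7 - I*√186/7)*(1/442178) = -45/1547623 - I*√186/3095246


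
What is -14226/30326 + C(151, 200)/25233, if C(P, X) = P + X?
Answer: -4465644/9810461 ≈ -0.45519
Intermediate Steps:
-14226/30326 + C(151, 200)/25233 = -14226/30326 + (151 + 200)/25233 = -14226*1/30326 + 351*(1/25233) = -7113/15163 + 9/647 = -4465644/9810461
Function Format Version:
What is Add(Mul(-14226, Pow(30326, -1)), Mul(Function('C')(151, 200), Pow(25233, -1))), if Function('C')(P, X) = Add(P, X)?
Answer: Rational(-4465644, 9810461) ≈ -0.45519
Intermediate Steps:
Add(Mul(-14226, Pow(30326, -1)), Mul(Function('C')(151, 200), Pow(25233, -1))) = Add(Mul(-14226, Pow(30326, -1)), Mul(Add(151, 200), Pow(25233, -1))) = Add(Mul(-14226, Rational(1, 30326)), Mul(351, Rational(1, 25233))) = Add(Rational(-7113, 15163), Rational(9, 647)) = Rational(-4465644, 9810461)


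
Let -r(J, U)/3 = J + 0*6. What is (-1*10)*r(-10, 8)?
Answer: -300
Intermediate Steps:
r(J, U) = -3*J (r(J, U) = -3*(J + 0*6) = -3*(J + 0) = -3*J)
(-1*10)*r(-10, 8) = (-1*10)*(-3*(-10)) = -10*30 = -300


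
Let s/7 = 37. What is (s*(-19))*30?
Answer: -147630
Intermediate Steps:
s = 259 (s = 7*37 = 259)
(s*(-19))*30 = (259*(-19))*30 = -4921*30 = -147630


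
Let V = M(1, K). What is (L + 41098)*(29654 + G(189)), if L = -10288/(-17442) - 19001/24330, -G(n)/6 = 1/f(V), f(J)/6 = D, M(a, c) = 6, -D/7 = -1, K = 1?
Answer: 86195977637143943/70727310 ≈ 1.2187e+9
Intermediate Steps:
D = 7 (D = -7*(-1) = 7)
V = 6
f(J) = 42 (f(J) = 6*7 = 42)
G(n) = -⅐ (G(n) = -6/42 = -6*1/42 = -⅐)
L = -13518067/70727310 (L = -10288*(-1/17442) - 19001*1/24330 = 5144/8721 - 19001/24330 = -13518067/70727310 ≈ -0.19113)
(L + 41098)*(29654 + G(189)) = (-13518067/70727310 + 41098)*(29654 - ⅐) = (2906737468313/70727310)*(207577/7) = 86195977637143943/70727310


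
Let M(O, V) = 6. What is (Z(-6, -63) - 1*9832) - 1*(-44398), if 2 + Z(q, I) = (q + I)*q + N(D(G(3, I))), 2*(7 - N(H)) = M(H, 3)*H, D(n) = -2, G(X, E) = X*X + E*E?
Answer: 34991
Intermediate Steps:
G(X, E) = E**2 + X**2 (G(X, E) = X**2 + E**2 = E**2 + X**2)
N(H) = 7 - 3*H
Z(q, I) = 11 + q*(I + q) (Z(q, I) = -2 + ((q + I)*q + (7 - 3*(-2))) = -2 + ((I + q)*q + (7 + 6)) = -2 + (q*(I + q) + 13) = -2 + (13 + q*(I + q)) = 11 + q*(I + q))
(Z(-6, -63) - 1*9832) - 1*(-44398) = ((11 + (-6)**2 - 63*(-6)) - 1*9832) - 1*(-44398) = ((11 + 36 + 378) - 9832) + 44398 = (425 - 9832) + 44398 = -9407 + 44398 = 34991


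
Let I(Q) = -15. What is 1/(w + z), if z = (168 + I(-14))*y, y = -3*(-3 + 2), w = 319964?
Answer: 1/320423 ≈ 3.1209e-6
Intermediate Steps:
y = 3 (y = -3*(-1) = 3)
z = 459 (z = (168 - 15)*3 = 153*3 = 459)
1/(w + z) = 1/(319964 + 459) = 1/320423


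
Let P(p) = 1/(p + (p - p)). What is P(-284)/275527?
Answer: -1/78249668 ≈ -1.2780e-8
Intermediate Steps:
P(p) = 1/p (P(p) = 1/(p + 0) = 1/p)
P(-284)/275527 = 1/(-284*275527) = -1/284*1/275527 = -1/78249668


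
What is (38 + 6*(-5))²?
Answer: 64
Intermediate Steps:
(38 + 6*(-5))² = (38 - 30)² = 8² = 64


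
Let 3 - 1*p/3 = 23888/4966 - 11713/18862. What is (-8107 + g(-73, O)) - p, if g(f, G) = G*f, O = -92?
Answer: -64979471353/46834346 ≈ -1387.4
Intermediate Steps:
p = -167103933/46834346 (p = 9 - 3*(23888/4966 - 11713/18862) = 9 - 3*(23888*(1/4966) - 11713*1/18862) = 9 - 3*(11944/2483 - 11713/18862) = 9 - 3*196204349/46834346 = 9 - 588613047/46834346 = -167103933/46834346 ≈ -3.5680)
(-8107 + g(-73, O)) - p = (-8107 - 92*(-73)) - 1*(-167103933/46834346) = (-8107 + 6716) + 167103933/46834346 = -1391 + 167103933/46834346 = -64979471353/46834346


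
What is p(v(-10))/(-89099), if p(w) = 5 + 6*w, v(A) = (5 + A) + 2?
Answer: 13/89099 ≈ 0.00014591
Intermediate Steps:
v(A) = 7 + A
p(v(-10))/(-89099) = (5 + 6*(7 - 10))/(-89099) = (5 + 6*(-3))*(-1/89099) = (5 - 18)*(-1/89099) = -13*(-1/89099) = 13/89099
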